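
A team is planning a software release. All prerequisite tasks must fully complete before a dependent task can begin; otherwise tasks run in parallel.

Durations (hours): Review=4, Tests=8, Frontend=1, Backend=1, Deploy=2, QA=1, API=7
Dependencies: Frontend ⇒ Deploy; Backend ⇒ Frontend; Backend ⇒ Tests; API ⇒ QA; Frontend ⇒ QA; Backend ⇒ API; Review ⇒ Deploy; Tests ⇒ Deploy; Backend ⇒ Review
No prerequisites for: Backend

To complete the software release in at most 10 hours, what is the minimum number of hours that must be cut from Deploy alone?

Current finish: 11 hours; target: 10.
Deploy is on every critical path, so each hour cut from Deploy cuts the finish by one (this holds down to a finish of 10).
Need 11 − 10 = 1 hour off Deploy → Deploy becomes 1 hour, finish becomes 10.

1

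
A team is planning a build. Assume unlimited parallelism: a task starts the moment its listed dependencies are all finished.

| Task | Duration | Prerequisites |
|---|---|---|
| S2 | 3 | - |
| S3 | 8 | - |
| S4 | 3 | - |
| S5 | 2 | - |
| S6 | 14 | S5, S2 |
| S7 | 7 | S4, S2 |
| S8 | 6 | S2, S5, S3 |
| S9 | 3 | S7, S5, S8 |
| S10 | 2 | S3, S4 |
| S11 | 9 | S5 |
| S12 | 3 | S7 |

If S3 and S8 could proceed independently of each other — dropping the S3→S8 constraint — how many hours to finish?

17

Before: longest chain S2→S6 = 3+14 = 17, finish 17.
Without S3→S8, S8's earliest start moves from 8 to 3.
New critical path: S2→S6 = 3+14 = 17 ⇒ 17 hours.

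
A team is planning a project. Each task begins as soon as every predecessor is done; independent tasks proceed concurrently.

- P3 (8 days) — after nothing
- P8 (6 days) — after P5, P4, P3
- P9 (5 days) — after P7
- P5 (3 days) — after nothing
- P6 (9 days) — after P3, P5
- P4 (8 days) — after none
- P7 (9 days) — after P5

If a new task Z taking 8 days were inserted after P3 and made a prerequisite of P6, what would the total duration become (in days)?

25

Originally the plan takes 17 days.
With Z inserted, P6 now waits for max(P3, P5, Z).
New critical path: P3→Z→P6 = 8+8+9 = 25 ⇒ 25 days.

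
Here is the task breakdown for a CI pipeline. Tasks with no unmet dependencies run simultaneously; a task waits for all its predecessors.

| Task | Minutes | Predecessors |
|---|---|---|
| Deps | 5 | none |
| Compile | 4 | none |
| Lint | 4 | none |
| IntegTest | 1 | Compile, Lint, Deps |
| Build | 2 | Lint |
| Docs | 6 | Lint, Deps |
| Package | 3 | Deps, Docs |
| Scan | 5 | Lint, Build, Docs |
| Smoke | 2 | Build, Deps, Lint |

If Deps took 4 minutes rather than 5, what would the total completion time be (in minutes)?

The binding path is Deps→Docs→Scan = 5+6+5 = 16; finish at 16 minutes.
Since Deps is critical, the -1 change carries straight to that chain (now 15 minutes).
That remains the longest chain; total 15 minutes.

15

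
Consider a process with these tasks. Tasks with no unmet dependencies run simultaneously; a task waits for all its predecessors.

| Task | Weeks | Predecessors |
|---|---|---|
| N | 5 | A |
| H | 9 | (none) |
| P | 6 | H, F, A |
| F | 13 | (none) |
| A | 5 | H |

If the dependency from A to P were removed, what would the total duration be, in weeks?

19

Before: longest chain H→A→P = 9+5+6 = 20, finish 20.
Without A→P, P's earliest start moves from 14 to 13.
New critical path: F→P = 13+6 = 19 ⇒ 19 weeks.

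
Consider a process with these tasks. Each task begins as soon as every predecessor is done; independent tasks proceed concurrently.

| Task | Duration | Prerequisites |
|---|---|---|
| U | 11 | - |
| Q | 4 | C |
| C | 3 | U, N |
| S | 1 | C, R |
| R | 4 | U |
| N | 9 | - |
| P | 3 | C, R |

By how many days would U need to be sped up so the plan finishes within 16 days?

Current finish: 18 days; target: 16.
U is on every critical path, so each day cut from U cuts the finish by one (this holds down to a finish of 16).
Need 18 − 16 = 2 days off U → U becomes 9 days, finish becomes 16.

2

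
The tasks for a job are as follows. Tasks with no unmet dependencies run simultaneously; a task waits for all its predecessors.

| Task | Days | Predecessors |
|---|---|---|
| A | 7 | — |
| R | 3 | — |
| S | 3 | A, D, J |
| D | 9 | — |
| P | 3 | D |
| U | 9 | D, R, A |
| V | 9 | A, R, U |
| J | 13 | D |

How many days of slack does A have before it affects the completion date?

Critical path: D→U→V = 9+9+9 = 27, so the finish is 27 days.
Longest path through A: 25 days (earliest finish 7, latest finish 9).
Float = 27 − 25 = 2.

2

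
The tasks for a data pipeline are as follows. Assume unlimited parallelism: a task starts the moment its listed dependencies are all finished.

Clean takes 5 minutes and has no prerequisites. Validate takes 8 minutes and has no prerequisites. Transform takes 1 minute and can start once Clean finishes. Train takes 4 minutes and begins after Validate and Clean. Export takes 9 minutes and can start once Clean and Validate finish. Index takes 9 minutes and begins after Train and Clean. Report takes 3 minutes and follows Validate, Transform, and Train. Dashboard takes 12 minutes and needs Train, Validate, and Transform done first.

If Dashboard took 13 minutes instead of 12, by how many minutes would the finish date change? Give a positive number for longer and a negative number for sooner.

The binding path is Validate→Train→Dashboard = 8+4+12 = 24; finish at 24 minutes.
Dashboard lies on that path, so at 13 minutes the path becomes 25 minutes.
The critical path is still Validate→Train→Dashboard; finish is now 25 minutes.
Change in finish: 25 − 24 = +1 minutes.

1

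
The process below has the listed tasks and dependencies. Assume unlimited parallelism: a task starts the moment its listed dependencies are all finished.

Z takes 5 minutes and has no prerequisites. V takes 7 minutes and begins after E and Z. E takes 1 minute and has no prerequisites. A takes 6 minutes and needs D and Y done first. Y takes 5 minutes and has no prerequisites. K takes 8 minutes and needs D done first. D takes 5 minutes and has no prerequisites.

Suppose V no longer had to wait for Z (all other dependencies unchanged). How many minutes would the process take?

13

Before: longest chain D→K = 5+8 = 13, finish 13.
Without Z→V, V's earliest start moves from 5 to 1.
After: D→K = 5+8 = 13 → 13 minutes.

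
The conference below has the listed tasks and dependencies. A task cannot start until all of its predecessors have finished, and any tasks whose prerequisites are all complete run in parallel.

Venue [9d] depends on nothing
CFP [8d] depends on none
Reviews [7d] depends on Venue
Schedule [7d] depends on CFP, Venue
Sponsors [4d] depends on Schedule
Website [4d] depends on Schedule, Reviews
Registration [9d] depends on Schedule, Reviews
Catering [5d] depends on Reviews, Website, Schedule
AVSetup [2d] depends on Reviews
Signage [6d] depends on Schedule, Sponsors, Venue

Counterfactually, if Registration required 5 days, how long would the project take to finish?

26

Actual critical path: Venue→Schedule→Sponsors→Signage = 9+7+4+6 = 26 ⇒ 26 days.
The longest path through Registration is only 25 days, so Registration has float 1.
That remains the longest chain; total 26 days.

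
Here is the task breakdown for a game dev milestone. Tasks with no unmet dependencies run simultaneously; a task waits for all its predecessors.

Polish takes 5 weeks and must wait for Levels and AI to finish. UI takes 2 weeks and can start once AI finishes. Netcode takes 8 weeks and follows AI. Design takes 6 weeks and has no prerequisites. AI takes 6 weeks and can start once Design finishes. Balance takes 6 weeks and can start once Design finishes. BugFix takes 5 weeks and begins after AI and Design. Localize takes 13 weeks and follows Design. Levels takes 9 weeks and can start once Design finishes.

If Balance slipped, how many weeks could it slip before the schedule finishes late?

Design→Levels→Polish = 6+9+5 = 20 sets the makespan at 20 weeks.
Longest path through Balance: 12 weeks (earliest finish 12, latest finish 20).
Slack of Balance = 14 − 6 = 8 weeks.

8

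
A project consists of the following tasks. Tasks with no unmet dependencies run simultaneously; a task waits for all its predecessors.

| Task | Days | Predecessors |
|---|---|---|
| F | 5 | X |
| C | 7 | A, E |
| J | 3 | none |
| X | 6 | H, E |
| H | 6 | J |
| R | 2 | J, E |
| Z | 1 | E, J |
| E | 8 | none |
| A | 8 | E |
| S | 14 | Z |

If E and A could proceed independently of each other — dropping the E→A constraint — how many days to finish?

23

With the dependency in place, E→Z→S = 8+1+14 = 23 sets the finish at 23 days.
Without E→A, A's earliest start moves from 8 to 0.
New critical path: E→Z→S = 8+1+14 = 23 ⇒ 23 days.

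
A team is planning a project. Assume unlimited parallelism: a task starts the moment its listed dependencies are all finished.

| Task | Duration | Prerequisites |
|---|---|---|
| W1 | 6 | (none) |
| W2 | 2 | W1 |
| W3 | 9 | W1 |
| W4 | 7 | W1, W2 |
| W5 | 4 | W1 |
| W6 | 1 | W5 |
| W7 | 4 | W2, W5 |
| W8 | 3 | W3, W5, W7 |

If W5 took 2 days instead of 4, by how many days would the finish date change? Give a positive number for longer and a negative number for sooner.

0

Baseline: W1→W3→W8 = 6+9+3 = 18 → 18 days.
The longest path through W5 is only 17 days, so W5 has float 1.
The critical path is still W1→W3→W8; finish is now 18 days.
Change in finish: 18 − 18 = +0 days.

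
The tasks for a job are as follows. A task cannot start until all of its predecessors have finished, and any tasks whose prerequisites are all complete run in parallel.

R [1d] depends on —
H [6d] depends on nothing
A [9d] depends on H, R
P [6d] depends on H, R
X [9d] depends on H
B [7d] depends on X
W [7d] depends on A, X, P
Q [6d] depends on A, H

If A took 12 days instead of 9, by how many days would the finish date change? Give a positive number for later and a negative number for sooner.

3

As given, the longest chain is H→A→W = 6+9+7 = 22, so the finish is 22 days.
A is on the critical path; changing it to 12 makes that path 25 days.
The critical path is still H→A→W; finish is now 25 days.
Change in finish: 25 − 22 = +3 days.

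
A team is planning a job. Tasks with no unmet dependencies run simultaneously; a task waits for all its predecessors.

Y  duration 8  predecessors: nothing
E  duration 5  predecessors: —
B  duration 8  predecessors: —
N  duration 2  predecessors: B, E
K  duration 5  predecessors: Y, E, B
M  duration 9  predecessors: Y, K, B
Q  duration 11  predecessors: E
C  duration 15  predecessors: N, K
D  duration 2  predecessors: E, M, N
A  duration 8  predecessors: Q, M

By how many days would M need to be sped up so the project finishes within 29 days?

Current finish: 30 days; target: 29.
M is on every critical path, so each day cut from M cuts the finish by one (this holds down to a finish of 28).
Need 30 − 29 = 1 day off M → M becomes 8 days, finish becomes 29.

1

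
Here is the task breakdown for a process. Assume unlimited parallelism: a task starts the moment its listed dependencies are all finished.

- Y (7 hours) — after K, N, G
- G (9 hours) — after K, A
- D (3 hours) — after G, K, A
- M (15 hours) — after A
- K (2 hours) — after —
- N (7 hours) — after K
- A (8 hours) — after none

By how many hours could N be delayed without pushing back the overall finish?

8

A→G→Y = 8+9+7 = 24 sets the makespan at 24 hours.
The longest chain containing N totals 16 hours.
So N can slip 17 − 9 = 8 hours.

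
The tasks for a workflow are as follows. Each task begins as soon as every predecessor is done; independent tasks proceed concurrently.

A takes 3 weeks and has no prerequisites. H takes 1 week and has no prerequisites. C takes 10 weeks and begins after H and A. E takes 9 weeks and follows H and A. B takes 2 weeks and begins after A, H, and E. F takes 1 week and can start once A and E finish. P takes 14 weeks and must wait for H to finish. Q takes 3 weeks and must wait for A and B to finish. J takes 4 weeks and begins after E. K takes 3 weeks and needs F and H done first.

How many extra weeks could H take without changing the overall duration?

The longest chain is A→E→B→Q = 3+9+2+3 = 17; overall finish 17 weeks.
Longest path through H: 15 weeks (earliest finish 1, latest finish 3).
Float = 17 − 15 = 2.

2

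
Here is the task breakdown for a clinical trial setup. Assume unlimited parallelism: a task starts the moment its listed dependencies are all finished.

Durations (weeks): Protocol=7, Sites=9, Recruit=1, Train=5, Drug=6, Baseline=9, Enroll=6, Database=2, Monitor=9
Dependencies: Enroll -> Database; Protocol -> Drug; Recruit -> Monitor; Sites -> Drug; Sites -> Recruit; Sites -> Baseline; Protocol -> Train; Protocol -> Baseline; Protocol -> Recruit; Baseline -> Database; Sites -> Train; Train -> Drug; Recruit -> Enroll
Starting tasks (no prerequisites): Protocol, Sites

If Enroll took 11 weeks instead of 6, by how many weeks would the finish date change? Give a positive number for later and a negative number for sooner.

3

As given, the longest chain is Sites→Train→Drug = 9+5+6 = 20, so the finish is 20 weeks.
The longest path through Enroll is only 18 weeks, so Enroll has float 2.
Now Sites→Recruit→Enroll→Database = 9+1+11+2 = 23 is longest, so the finish becomes 23 weeks.
Change in finish: 23 − 20 = +3 weeks.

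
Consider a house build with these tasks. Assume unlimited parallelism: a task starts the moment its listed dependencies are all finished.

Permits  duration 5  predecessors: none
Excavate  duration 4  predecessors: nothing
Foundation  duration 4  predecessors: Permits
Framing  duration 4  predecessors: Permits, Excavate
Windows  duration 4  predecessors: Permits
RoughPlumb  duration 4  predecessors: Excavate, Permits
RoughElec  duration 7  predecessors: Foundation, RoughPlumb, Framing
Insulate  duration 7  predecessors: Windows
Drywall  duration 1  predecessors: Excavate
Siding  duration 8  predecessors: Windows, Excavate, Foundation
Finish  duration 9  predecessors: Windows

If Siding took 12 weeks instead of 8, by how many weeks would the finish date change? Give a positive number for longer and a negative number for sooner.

3

As given, the longest chain is Permits→Windows→Finish = 5+4+9 = 18, so the finish is 18 weeks.
Siding has 1 week of float (longest path through it is 17).
Now Permits→Foundation→Siding = 5+4+12 = 21 is longest, so the finish becomes 21 weeks.
Change in finish: 21 − 18 = +3 weeks.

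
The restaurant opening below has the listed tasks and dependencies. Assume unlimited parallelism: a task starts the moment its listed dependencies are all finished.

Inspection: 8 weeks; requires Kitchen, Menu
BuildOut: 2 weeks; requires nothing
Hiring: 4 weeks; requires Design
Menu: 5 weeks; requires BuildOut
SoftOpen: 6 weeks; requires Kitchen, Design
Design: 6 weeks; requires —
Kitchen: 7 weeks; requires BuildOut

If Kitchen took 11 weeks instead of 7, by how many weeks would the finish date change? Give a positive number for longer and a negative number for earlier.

The binding path is BuildOut→Kitchen→Inspection = 2+7+8 = 17; finish at 17 weeks.
Since Kitchen is critical, the +4 change carries straight to that chain (now 21 weeks).
That remains the longest chain; total 21 weeks.
Change in finish: 21 − 17 = +4 weeks.

4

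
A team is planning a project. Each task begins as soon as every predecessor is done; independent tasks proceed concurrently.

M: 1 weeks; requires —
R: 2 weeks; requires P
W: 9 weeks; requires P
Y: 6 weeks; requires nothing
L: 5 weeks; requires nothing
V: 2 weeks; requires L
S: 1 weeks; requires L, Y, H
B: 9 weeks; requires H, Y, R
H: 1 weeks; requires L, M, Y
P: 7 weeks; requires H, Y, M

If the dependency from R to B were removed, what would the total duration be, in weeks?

23

Before: longest chain Y→H→P→R→B = 6+1+7+2+9 = 25, finish 25.
Without R→B, B's earliest start moves from 16 to 7.
After: Y→H→P→W = 6+1+7+9 = 23 → 23 weeks.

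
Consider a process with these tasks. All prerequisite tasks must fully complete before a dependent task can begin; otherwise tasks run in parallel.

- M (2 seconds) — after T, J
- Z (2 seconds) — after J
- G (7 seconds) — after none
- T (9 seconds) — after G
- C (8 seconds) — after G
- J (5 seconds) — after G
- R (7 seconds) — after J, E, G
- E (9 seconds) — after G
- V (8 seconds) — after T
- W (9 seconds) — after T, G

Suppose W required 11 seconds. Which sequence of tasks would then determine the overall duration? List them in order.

G, T, W

Actual critical path: G→T→W = 7+9+9 = 25 ⇒ 25 seconds.
Since W is critical, the +2 change carries straight to that chain (now 27 seconds).
That remains the longest chain; total 27 seconds.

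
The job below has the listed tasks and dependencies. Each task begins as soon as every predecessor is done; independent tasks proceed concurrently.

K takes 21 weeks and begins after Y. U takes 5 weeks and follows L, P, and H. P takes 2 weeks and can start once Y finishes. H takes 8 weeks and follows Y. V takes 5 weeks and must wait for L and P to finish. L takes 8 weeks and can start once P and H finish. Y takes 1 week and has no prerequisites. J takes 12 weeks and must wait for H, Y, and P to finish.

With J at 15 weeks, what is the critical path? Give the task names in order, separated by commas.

Y, H, J

Baseline: Y→H→L→V = 1+8+8+5 = 22 → 22 weeks.
J is off the critical path — its longest chain is 21 weeks, giving 1 of slack.
The binding chain switches to Y→H→J = 1+8+15 = 24; finish 24 weeks.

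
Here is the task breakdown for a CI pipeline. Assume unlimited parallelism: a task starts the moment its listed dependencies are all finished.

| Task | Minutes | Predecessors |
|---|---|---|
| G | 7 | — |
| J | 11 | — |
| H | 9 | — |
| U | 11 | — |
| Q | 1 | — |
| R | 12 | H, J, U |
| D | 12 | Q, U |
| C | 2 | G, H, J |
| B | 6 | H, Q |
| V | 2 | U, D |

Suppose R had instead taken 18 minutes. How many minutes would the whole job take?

Actual critical path: U→D→V = 11+12+2 = 25 ⇒ 25 minutes.
The longest path through R is only 23 minutes, so R has float 2.
Now J→R = 11+18 = 29 is longest, so the finish becomes 29 minutes.

29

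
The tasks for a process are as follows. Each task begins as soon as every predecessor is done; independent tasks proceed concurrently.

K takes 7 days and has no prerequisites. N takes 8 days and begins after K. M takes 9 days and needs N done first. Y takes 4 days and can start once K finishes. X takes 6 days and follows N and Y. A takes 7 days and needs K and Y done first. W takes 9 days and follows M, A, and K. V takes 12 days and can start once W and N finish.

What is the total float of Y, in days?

K→N→M→W→V = 7+8+9+9+12 = 45 sets the makespan at 45 days.
Y finishes as early as 11 and must finish by 17.
Slack of Y = 13 − 7 = 6 days.

6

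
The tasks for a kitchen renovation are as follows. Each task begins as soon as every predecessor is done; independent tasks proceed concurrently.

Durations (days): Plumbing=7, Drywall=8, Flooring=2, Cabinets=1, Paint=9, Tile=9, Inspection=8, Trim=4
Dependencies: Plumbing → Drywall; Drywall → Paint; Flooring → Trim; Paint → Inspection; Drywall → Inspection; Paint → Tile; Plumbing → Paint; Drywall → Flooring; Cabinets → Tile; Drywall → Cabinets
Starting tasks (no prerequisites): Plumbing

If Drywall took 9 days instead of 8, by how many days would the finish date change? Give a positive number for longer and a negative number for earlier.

Baseline: Plumbing→Drywall→Paint→Tile = 7+8+9+9 = 33 → 33 days.
Since Drywall is critical, the +1 change carries straight to that chain (now 34 days).
The critical path is still Plumbing→Drywall→Paint→Tile; finish is now 34 days.
Change in finish: 34 − 33 = +1 days.

1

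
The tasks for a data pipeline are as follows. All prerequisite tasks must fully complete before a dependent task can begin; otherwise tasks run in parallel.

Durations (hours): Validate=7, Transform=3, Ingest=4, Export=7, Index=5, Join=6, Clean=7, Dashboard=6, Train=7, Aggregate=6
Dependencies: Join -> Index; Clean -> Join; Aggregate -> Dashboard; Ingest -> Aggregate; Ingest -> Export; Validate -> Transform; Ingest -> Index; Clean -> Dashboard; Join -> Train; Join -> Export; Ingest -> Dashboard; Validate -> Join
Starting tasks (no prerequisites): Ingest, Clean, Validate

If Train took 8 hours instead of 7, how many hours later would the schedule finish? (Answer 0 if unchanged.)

1

Actual critical path: Clean→Join→Train = 7+6+7 = 20 ⇒ 20 hours.
Train is on the critical path; changing it to 8 makes that path 21 hours.
That remains the longest chain; total 21 hours.
Change in finish: 21 − 20 = +1 hours.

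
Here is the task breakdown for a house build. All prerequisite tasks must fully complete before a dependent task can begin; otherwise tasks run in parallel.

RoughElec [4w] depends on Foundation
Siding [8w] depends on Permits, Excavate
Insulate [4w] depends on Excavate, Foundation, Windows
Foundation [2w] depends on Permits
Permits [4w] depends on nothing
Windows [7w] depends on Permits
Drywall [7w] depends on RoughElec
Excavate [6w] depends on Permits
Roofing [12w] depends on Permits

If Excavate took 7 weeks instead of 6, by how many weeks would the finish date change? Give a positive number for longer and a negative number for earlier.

Actual critical path: Permits→Excavate→Siding = 4+6+8 = 18 ⇒ 18 weeks.
Excavate is on the critical path; changing it to 7 makes that path 19 weeks.
No other chain overtakes it, so the finish is 19 weeks.
Change in finish: 19 − 18 = +1 weeks.

1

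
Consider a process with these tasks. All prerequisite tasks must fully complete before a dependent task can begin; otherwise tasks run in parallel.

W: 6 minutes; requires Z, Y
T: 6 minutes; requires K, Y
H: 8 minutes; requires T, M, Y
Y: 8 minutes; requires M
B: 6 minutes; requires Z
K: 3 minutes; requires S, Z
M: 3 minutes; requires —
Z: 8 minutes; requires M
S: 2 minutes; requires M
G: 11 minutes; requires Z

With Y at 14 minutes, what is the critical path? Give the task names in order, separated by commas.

The binding path is M→Z→K→T→H = 3+8+3+6+8 = 28; finish at 28 minutes.
Y is off the critical path — its longest chain is 25 minutes, giving 3 of slack.
New critical path: M→Y→T→H = 3+14+6+8 = 31 ⇒ 31 minutes.

M, Y, T, H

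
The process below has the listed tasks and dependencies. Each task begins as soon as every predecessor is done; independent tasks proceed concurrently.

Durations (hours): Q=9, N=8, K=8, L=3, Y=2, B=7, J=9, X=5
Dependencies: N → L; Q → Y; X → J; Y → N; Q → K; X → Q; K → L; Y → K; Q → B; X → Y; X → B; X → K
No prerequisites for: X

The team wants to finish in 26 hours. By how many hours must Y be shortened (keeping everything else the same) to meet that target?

1

Current finish: 27 hours; target: 26.
Y is on every critical path, so each hour cut from Y cuts the finish by one (this holds down to a finish of 26).
Need 27 − 26 = 1 hour off Y → Y becomes 1 hour, finish becomes 26.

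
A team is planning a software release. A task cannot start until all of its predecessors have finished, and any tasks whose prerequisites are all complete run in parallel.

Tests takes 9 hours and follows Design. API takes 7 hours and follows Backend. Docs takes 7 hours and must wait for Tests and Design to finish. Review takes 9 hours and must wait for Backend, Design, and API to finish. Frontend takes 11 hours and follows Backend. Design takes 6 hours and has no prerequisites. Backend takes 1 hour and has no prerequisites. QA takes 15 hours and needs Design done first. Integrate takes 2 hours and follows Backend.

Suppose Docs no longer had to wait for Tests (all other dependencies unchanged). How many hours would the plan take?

Before: longest chain Design→Tests→Docs = 6+9+7 = 22, finish 22.
Without Tests→Docs, Docs's earliest start moves from 15 to 6.
New critical path: Design→QA = 6+15 = 21 ⇒ 21 hours.

21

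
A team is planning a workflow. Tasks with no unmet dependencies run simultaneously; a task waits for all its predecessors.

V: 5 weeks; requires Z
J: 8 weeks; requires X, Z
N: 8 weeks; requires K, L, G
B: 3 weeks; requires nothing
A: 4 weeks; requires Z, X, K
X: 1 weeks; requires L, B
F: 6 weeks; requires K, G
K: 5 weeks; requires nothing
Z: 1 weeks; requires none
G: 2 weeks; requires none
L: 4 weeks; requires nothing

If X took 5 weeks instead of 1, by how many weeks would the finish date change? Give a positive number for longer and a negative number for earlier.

4

Baseline: L→X→J = 4+1+8 = 13 → 13 weeks.
X lies on that path, so at 5 weeks the path becomes 17 weeks.
That remains the longest chain; total 17 weeks.
Change in finish: 17 − 13 = +4 weeks.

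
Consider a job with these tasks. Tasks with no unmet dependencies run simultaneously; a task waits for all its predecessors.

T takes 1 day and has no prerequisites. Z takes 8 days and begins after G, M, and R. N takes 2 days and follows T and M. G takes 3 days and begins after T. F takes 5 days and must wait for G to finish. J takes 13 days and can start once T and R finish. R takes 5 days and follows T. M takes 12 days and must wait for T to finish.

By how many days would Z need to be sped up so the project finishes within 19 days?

Current finish: 21 days; target: 19.
Z is on every critical path, so each day cut from Z cuts the finish by one (this holds down to a finish of 19).
Need 21 − 19 = 2 days off Z → Z becomes 6 days, finish becomes 19.

2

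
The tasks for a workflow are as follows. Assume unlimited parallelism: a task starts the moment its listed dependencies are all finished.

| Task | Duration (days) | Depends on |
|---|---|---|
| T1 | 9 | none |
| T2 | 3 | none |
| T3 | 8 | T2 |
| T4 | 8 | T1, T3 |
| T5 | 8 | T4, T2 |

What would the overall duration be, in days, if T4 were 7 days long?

The binding path is T2→T3→T4→T5 = 3+8+8+8 = 27; finish at 27 days.
T4 lies on that path, so at 7 days the path becomes 26 days.
No other chain overtakes it, so the finish is 26 days.

26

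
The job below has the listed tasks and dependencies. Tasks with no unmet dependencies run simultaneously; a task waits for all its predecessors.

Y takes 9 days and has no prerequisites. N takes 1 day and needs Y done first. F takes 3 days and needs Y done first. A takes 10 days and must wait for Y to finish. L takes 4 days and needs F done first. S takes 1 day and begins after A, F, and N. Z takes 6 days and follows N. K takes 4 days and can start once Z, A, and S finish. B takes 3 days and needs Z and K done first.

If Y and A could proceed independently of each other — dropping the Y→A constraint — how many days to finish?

Original critical path: Y→A→S→K→B = 9+10+1+4+3 = 27 ⇒ 27 days.
Without Y→A, A's earliest start moves from 9 to 0.
New critical path: Y→N→Z→K→B = 9+1+6+4+3 = 23 ⇒ 23 days.

23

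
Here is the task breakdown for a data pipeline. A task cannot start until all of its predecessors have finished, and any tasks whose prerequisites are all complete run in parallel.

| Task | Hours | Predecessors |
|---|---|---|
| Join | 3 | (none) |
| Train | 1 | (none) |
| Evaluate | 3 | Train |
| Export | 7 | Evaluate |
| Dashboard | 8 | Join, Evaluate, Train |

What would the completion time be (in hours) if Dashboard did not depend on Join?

12

Original critical path: Train→Evaluate→Dashboard = 1+3+8 = 12 ⇒ 12 hours.
Dropping Join→Dashboard doesn't change Dashboard's earliest start (4); another predecessor still binds.
The longest chain is now Train→Evaluate→Dashboard = 1+3+8 = 12, so the job takes 12 hours.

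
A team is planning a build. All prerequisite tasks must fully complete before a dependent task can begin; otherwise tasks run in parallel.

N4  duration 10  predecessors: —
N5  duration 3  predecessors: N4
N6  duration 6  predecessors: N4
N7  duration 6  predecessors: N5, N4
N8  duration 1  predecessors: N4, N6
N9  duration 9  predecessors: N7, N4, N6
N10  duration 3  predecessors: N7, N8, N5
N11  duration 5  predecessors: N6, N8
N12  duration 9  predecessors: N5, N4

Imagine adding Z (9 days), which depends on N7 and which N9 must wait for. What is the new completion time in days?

Originally the build takes 28 days.
With Z inserted, N9 now waits for max(N7, N4, N6, Z).
New critical path: N4→N5→N7→Z→N9 = 10+3+6+9+9 = 37 ⇒ 37 days.

37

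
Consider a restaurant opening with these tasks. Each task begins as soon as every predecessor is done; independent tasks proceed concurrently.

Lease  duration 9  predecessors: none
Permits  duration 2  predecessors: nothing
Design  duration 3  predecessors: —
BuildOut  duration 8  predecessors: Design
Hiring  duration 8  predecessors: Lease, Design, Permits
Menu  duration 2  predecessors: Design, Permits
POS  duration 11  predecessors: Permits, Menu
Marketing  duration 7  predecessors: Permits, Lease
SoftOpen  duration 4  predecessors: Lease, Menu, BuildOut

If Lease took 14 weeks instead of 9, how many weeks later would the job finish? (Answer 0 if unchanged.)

As given, the longest chain is Lease→Hiring = 9+8 = 17, so the finish is 17 weeks.
Lease lies on that path, so at 14 weeks the path becomes 22 weeks.
No other chain overtakes it, so the finish is 22 weeks.
Change in finish: 22 − 17 = +5 weeks.

5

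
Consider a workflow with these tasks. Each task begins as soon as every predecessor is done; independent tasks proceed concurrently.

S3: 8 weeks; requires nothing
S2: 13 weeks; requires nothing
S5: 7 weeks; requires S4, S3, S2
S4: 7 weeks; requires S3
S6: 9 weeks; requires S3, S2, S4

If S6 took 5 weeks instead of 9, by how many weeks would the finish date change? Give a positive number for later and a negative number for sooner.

-2

As given, the longest chain is S3→S4→S6 = 8+7+9 = 24, so the finish is 24 weeks.
Since S6 is critical, the -4 change carries straight to that chain (now 20 weeks).
The binding chain switches to S3→S4→S5 = 8+7+7 = 22; finish 22 weeks.
Change in finish: 22 − 24 = -2 weeks.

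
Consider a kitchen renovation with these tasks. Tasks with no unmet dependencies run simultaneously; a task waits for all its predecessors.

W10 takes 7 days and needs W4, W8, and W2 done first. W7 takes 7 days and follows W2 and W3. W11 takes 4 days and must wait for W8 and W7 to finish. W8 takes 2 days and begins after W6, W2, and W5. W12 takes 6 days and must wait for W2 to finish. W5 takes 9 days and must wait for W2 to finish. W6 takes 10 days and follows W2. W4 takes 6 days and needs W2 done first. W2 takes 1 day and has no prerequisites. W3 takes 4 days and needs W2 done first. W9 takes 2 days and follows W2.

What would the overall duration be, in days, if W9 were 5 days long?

Critical path before the change: W2→W6→W8→W10 = 1+10+2+7 = 20 giving 20 days.
The longest path through W9 is only 3 days, so W9 has float 17.
The critical path is still W2→W6→W8→W10; finish is now 20 days.

20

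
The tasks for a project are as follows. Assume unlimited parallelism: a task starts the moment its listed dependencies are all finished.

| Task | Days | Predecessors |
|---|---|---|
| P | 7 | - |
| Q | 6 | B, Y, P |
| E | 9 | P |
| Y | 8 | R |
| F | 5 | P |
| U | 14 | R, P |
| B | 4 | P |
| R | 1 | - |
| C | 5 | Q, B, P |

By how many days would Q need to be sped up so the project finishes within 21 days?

Current finish: 22 days; target: 21.
Q is on every critical path, so each day cut from Q cuts the finish by one (this holds down to a finish of 21).
Need 22 − 21 = 1 day off Q → Q becomes 5 days, finish becomes 21.

1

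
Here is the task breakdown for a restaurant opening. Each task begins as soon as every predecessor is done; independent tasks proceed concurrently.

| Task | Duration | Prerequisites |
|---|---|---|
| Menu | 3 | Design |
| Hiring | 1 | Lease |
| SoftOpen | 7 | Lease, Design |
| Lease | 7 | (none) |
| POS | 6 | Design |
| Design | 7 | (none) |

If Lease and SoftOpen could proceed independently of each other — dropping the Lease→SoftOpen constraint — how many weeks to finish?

14

Before: longest chain Lease→SoftOpen = 7+7 = 14, finish 14.
Dropping Lease→SoftOpen doesn't change SoftOpen's earliest start (7); another predecessor still binds.
The longest chain is now Design→SoftOpen = 7+7 = 14, so the schedule takes 14 weeks.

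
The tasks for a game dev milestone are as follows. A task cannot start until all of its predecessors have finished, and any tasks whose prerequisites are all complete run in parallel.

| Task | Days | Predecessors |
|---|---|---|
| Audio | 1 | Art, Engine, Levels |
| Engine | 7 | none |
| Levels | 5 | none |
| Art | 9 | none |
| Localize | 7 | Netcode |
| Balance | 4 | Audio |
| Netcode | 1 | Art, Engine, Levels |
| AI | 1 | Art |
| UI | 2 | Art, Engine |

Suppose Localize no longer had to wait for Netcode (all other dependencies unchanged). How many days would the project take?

Before: longest chain Art→Netcode→Localize = 9+1+7 = 17, finish 17.
Without Netcode→Localize, Localize's earliest start moves from 10 to 0.
New critical path: Art→Audio→Balance = 9+1+4 = 14 ⇒ 14 days.

14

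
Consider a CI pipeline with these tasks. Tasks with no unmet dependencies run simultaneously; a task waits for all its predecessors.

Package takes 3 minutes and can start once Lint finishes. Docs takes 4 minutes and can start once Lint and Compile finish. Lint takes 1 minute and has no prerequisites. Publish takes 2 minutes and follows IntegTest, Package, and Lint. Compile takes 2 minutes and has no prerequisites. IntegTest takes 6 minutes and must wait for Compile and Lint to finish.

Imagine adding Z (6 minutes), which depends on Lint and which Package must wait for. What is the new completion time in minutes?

12

Originally the job takes 10 minutes.
With Z inserted, Package now waits for max(Lint, Z).
New critical path: Lint→Z→Package→Publish = 1+6+3+2 = 12 ⇒ 12 minutes.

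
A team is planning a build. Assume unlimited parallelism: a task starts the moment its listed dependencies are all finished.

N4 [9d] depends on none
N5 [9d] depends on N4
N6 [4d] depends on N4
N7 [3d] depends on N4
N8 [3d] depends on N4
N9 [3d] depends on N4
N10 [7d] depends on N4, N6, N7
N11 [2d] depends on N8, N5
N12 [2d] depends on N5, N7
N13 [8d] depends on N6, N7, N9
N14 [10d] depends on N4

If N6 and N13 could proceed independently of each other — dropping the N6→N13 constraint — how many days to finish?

20

With the dependency in place, N4→N6→N13 = 9+4+8 = 21 sets the finish at 21 days.
Without N6→N13, N13's earliest start moves from 13 to 12.
After: N4→N5→N11 = 9+9+2 = 20 → 20 days.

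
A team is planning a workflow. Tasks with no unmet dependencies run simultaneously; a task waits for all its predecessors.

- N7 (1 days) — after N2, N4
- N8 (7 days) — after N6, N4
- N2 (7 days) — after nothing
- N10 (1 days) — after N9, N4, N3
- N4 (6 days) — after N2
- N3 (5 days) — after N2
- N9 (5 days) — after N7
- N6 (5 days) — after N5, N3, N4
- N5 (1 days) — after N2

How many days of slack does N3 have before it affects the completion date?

1

Critical path: N2→N4→N6→N8 = 7+6+5+7 = 25, so the finish is 25 days.
The longest chain containing N3 totals 24 days.
Slack of N3 = 8 − 7 = 1 day.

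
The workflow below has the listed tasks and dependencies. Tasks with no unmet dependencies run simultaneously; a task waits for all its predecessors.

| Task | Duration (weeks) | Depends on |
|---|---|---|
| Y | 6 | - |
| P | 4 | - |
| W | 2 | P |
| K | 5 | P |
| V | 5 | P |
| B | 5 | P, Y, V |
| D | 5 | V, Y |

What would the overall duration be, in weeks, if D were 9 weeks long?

Critical path before the change: P→V→D = 4+5+5 = 14 giving 14 weeks.
D is on the critical path; changing it to 9 makes that path 18 weeks.
That remains the longest chain; total 18 weeks.

18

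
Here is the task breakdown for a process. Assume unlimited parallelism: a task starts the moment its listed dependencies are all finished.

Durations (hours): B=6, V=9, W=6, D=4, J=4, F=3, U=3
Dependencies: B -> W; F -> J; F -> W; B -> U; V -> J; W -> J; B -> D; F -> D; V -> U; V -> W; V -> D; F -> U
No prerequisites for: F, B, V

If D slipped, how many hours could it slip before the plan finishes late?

6

V→W→J = 9+6+4 = 19 sets the makespan at 19 hours.
Longest path through D: 13 hours (earliest finish 13, latest finish 19).
Float = 19 − 13 = 6.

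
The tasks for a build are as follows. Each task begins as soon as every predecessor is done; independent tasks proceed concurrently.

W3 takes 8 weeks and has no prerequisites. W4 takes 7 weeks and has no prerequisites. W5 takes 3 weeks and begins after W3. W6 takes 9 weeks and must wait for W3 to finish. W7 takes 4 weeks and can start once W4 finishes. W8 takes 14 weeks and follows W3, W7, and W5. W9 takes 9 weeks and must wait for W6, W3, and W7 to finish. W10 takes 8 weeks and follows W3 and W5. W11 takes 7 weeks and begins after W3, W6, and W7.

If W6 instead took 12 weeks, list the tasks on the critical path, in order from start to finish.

As given, the longest chain is W3→W6→W9 = 8+9+9 = 26, so the finish is 26 weeks.
W6 lies on that path, so at 12 weeks the path becomes 29 weeks.
No other chain overtakes it, so the finish is 29 weeks.

W3, W6, W9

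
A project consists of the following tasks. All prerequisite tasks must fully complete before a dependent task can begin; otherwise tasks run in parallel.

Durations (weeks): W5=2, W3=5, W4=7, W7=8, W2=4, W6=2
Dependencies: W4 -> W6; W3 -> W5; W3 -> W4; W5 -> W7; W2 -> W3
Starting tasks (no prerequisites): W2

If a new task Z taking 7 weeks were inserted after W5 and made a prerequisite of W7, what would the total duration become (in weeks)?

Originally the project takes 19 weeks.
With Z inserted, W7 now waits for max(W5, Z).
New critical path: W2→W3→W5→Z→W7 = 4+5+2+7+8 = 26 ⇒ 26 weeks.

26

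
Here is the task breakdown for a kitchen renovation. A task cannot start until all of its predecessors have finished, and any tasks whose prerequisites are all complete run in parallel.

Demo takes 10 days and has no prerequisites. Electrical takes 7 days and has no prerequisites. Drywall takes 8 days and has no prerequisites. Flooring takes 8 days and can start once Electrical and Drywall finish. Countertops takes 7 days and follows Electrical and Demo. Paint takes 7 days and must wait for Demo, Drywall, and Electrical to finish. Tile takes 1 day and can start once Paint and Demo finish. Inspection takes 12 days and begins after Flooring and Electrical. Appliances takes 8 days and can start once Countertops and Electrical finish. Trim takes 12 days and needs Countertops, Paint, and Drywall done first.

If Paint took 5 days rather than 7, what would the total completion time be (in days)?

As given, the longest chain is Demo→Paint→Trim = 10+7+12 = 29, so the finish is 29 days.
Paint lies on that path, so at 5 days the path becomes 27 days.
The binding chain switches to Demo→Countertops→Trim = 10+7+12 = 29; finish 29 days.

29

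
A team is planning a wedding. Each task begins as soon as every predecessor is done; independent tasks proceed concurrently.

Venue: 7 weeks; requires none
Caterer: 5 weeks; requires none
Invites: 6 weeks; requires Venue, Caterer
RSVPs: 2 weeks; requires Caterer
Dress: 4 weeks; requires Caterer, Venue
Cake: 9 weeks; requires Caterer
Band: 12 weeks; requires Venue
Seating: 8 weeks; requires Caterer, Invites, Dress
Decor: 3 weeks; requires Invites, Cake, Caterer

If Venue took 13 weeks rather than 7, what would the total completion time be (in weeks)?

27

Actual critical path: Venue→Invites→Seating = 7+6+8 = 21 ⇒ 21 weeks.
Venue is on the critical path; changing it to 13 makes that path 27 weeks.
That remains the longest chain; total 27 weeks.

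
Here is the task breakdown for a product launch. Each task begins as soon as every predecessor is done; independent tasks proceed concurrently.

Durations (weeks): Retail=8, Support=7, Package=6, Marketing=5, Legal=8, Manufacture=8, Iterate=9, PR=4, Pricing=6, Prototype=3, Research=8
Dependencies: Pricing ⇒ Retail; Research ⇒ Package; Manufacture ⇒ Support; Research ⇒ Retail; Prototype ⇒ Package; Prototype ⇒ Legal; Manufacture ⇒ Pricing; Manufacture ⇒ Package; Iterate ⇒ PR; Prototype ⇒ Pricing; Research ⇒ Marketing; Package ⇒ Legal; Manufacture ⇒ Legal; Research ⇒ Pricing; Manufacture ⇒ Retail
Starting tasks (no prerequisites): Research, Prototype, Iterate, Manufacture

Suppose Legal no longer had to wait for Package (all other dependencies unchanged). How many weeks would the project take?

Before: longest chain Research→Package→Legal = 8+6+8 = 22, finish 22.
Without Package→Legal, Legal's earliest start moves from 14 to 8.
After: Research→Pricing→Retail = 8+6+8 = 22 → 22 weeks.

22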